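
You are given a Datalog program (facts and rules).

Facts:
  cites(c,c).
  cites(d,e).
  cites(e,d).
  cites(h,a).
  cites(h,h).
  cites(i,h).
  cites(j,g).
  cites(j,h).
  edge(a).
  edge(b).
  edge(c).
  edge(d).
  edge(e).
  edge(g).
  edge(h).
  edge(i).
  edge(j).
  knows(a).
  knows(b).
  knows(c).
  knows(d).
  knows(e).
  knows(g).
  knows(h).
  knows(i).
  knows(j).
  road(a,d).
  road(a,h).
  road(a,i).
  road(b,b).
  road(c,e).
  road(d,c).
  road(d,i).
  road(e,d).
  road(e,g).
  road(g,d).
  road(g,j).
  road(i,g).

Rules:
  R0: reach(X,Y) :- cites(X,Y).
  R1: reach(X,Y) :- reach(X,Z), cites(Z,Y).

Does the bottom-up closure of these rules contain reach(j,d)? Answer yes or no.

round 1: derive reach(c,c) via R0 from cites(c,c)
round 1: derive reach(d,e) via R0 from cites(d,e)
round 1: derive reach(e,d) via R0 from cites(e,d)
round 1: derive reach(h,a) via R0 from cites(h,a)
round 1: derive reach(h,h) via R0 from cites(h,h)
round 1: derive reach(i,h) via R0 from cites(i,h)
round 1: derive reach(j,g) via R0 from cites(j,g)
round 1: derive reach(j,h) via R0 from cites(j,h)
round 2: derive reach(d,d) via R1 from reach(d,e), cites(e,d)
round 2: derive reach(e,e) via R1 from reach(e,d), cites(d,e)
round 2: derive reach(i,a) via R1 from reach(i,h), cites(h,a)
round 2: derive reach(j,a) via R1 from reach(j,h), cites(h,a)

no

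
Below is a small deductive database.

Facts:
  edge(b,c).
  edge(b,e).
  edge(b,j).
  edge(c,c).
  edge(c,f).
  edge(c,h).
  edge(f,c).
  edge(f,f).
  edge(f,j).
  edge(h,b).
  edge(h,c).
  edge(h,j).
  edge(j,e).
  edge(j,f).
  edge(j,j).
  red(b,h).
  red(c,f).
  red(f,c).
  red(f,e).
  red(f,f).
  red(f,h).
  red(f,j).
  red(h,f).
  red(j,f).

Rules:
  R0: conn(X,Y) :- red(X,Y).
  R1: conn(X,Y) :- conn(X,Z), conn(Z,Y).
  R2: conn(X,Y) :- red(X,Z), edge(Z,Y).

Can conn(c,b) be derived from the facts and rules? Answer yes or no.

round 1: derive conn(b,h) via R0 from red(b,h)
round 1: derive conn(c,f) via R0 from red(c,f)
round 1: derive conn(f,c) via R0 from red(f,c)
round 1: derive conn(f,e) via R0 from red(f,e)
round 1: derive conn(f,f) via R0 from red(f,f)
round 1: derive conn(f,h) via R0 from red(f,h)
round 1: derive conn(f,j) via R0 from red(f,j)
round 1: derive conn(h,f) via R0 from red(h,f)
round 1: derive conn(j,f) via R0 from red(j,f)
round 1: derive conn(b,b) via R2 from red(b,h), edge(h,b)
round 1: derive conn(b,c) via R2 from red(b,h), edge(h,c)
round 1: derive conn(b,j) via R2 from red(b,h), edge(h,j)
round 1: derive conn(c,c) via R2 from red(c,f), edge(f,c)
round 1: derive conn(c,j) via R2 from red(c,f), edge(f,j)
round 1: derive conn(f,b) via R2 from red(f,h), edge(h,b)
round 1: derive conn(h,c) via R2 from red(h,f), edge(f,c)
round 1: derive conn(h,j) via R2 from red(h,f), edge(f,j)
round 1: derive conn(j,c) via R2 from red(j,f), edge(f,c)
round 1: derive conn(j,j) via R2 from red(j,f), edge(f,j)
round 2: derive conn(b,f) via R1 from conn(b,c), conn(c,f)
round 2: derive conn(c,b) via R1 from conn(c,f), conn(f,b)
round 2: derive conn(c,e) via R1 from conn(c,f), conn(f,e)
round 2: derive conn(c,h) via R1 from conn(c,f), conn(f,h)
round 2: derive conn(h,b) via R1 from conn(h,f), conn(f,b)
round 2: derive conn(h,e) via R1 from conn(h,f), conn(f,e)
round 2: derive conn(h,h) via R1 from conn(h,f), conn(f,h)
round 2: derive conn(j,b) via R1 from conn(j,f), conn(f,b)
round 2: derive conn(j,e) via R1 from conn(j,f), conn(f,e)
round 2: derive conn(j,h) via R1 from conn(j,f), conn(f,h)
round 3: derive conn(b,e) via R1 from conn(b,c), conn(c,e)

yes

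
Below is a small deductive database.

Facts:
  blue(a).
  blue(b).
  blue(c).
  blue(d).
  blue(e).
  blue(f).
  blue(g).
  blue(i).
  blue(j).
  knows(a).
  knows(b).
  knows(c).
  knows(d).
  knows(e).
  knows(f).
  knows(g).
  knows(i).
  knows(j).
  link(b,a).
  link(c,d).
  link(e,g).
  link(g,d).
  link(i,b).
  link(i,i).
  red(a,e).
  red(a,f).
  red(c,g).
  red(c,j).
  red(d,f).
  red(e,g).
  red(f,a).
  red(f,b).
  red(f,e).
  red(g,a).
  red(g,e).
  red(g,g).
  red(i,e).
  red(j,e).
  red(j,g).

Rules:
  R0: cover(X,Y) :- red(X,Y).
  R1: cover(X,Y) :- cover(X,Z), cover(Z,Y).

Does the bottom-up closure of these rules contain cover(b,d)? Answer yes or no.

no

round 1: derive cover(a,e) via R0 from red(a,e)
round 1: derive cover(a,f) via R0 from red(a,f)
round 1: derive cover(c,g) via R0 from red(c,g)
round 1: derive cover(c,j) via R0 from red(c,j)
round 1: derive cover(d,f) via R0 from red(d,f)
round 1: derive cover(e,g) via R0 from red(e,g)
round 1: derive cover(f,a) via R0 from red(f,a)
round 1: derive cover(f,b) via R0 from red(f,b)
round 1: derive cover(f,e) via R0 from red(f,e)
round 1: derive cover(g,a) via R0 from red(g,a)
round 1: derive cover(g,e) via R0 from red(g,e)
round 1: derive cover(g,g) via R0 from red(g,g)
round 1: derive cover(i,e) via R0 from red(i,e)
round 1: derive cover(j,e) via R0 from red(j,e)
round 1: derive cover(j,g) via R0 from red(j,g)
round 2: derive cover(a,a) via R1 from cover(a,f), cover(f,a)
round 2: derive cover(a,b) via R1 from cover(a,f), cover(f,b)
round 2: derive cover(a,g) via R1 from cover(a,e), cover(e,g)
round 2: derive cover(c,a) via R1 from cover(c,g), cover(g,a)
round 2: derive cover(c,e) via R1 from cover(c,g), cover(g,e)
round 2: derive cover(d,a) via R1 from cover(d,f), cover(f,a)
round 2: derive cover(d,b) via R1 from cover(d,f), cover(f,b)
round 2: derive cover(d,e) via R1 from cover(d,f), cover(f,e)
round 2: derive cover(e,a) via R1 from cover(e,g), cover(g,a)
round 2: derive cover(e,e) via R1 from cover(e,g), cover(g,e)
round 2: derive cover(f,f) via R1 from cover(f,a), cover(a,f)
round 2: derive cover(f,g) via R1 from cover(f,e), cover(e,g)
round 2: derive cover(g,f) via R1 from cover(g,a), cover(a,f)
round 2: derive cover(i,g) via R1 from cover(i,e), cover(e,g)
round 2: derive cover(j,a) via R1 from cover(j,g), cover(g,a)
round 3: derive cover(c,b) via R1 from cover(c,a), cover(a,b)
round 3: derive cover(c,f) via R1 from cover(c,a), cover(a,f)
round 3: derive cover(d,g) via R1 from cover(d,a), cover(a,g)
round 3: derive cover(e,b) via R1 from cover(e,a), cover(a,b)
round 3: derive cover(e,f) via R1 from cover(e,a), cover(a,f)
round 3: derive cover(g,b) via R1 from cover(g,a), cover(a,b)
round 3: derive cover(i,a) via R1 from cover(i,e), cover(e,a)
round 3: derive cover(i,f) via R1 from cover(i,g), cover(g,f)
round 3: derive cover(j,b) via R1 from cover(j,a), cover(a,b)
round 3: derive cover(j,f) via R1 from cover(j,a), cover(a,f)
round 4: derive cover(i,b) via R1 from cover(i,a), cover(a,b)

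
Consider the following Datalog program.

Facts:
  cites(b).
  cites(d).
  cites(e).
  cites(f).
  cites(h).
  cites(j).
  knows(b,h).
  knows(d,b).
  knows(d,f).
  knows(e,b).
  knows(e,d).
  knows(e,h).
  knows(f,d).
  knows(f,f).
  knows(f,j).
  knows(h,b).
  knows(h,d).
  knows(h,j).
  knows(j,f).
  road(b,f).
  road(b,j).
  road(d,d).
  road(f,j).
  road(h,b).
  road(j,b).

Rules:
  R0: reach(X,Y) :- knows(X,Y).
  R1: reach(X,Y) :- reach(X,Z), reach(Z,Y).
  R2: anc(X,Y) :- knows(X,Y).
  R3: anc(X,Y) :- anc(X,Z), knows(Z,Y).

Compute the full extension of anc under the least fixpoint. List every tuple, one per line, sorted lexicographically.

round 1: derive anc(b,h) via R2 from knows(b,h)
round 1: derive anc(d,b) via R2 from knows(d,b)
round 1: derive anc(d,f) via R2 from knows(d,f)
round 1: derive anc(e,b) via R2 from knows(e,b)
round 1: derive anc(e,d) via R2 from knows(e,d)
round 1: derive anc(e,h) via R2 from knows(e,h)
round 1: derive anc(f,d) via R2 from knows(f,d)
round 1: derive anc(f,f) via R2 from knows(f,f)
round 1: derive anc(f,j) via R2 from knows(f,j)
round 1: derive anc(h,b) via R2 from knows(h,b)
round 1: derive anc(h,d) via R2 from knows(h,d)
round 1: derive anc(h,j) via R2 from knows(h,j)
round 1: derive anc(j,f) via R2 from knows(j,f)
round 2: derive anc(b,b) via R3 from anc(b,h), knows(h,b)
round 2: derive anc(b,d) via R3 from anc(b,h), knows(h,d)
round 2: derive anc(b,j) via R3 from anc(b,h), knows(h,j)
round 2: derive anc(d,d) via R3 from anc(d,f), knows(f,d)
round 2: derive anc(d,h) via R3 from anc(d,b), knows(b,h)
round 2: derive anc(d,j) via R3 from anc(d,f), knows(f,j)
round 2: derive anc(e,f) via R3 from anc(e,d), knows(d,f)
round 2: derive anc(e,j) via R3 from anc(e,h), knows(h,j)
round 2: derive anc(f,b) via R3 from anc(f,d), knows(d,b)
round 2: derive anc(h,f) via R3 from anc(h,d), knows(d,f)
round 2: derive anc(h,h) via R3 from anc(h,b), knows(b,h)
round 2: derive anc(j,d) via R3 from anc(j,f), knows(f,d)
round 2: derive anc(j,j) via R3 from anc(j,f), knows(f,j)
round 3: derive anc(b,f) via R3 from anc(b,d), knows(d,f)
round 3: derive anc(f,h) via R3 from anc(f,b), knows(b,h)
round 3: derive anc(j,b) via R3 from anc(j,d), knows(d,b)
round 4: derive anc(j,h) via R3 from anc(j,b), knows(b,h)

anc(b,b)
anc(b,d)
anc(b,f)
anc(b,h)
anc(b,j)
anc(d,b)
anc(d,d)
anc(d,f)
anc(d,h)
anc(d,j)
anc(e,b)
anc(e,d)
anc(e,f)
anc(e,h)
anc(e,j)
anc(f,b)
anc(f,d)
anc(f,f)
anc(f,h)
anc(f,j)
anc(h,b)
anc(h,d)
anc(h,f)
anc(h,h)
anc(h,j)
anc(j,b)
anc(j,d)
anc(j,f)
anc(j,h)
anc(j,j)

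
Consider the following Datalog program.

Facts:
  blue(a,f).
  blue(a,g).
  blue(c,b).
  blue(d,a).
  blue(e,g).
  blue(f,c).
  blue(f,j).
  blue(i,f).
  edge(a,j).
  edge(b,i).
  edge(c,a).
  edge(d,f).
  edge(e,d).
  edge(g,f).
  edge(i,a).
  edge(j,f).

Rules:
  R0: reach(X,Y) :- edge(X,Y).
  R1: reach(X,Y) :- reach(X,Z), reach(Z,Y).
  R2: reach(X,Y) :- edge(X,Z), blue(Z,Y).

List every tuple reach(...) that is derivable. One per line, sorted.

reach(a,a)
reach(a,c)
reach(a,f)
reach(a,g)
reach(a,j)
reach(b,a)
reach(b,c)
reach(b,f)
reach(b,g)
reach(b,i)
reach(b,j)
reach(c,a)
reach(c,c)
reach(c,f)
reach(c,g)
reach(c,j)
reach(d,a)
reach(d,c)
reach(d,f)
reach(d,g)
reach(d,j)
reach(e,a)
reach(e,c)
reach(e,d)
reach(e,f)
reach(e,g)
reach(e,j)
reach(g,a)
reach(g,c)
reach(g,f)
reach(g,g)
reach(g,j)
reach(i,a)
reach(i,c)
reach(i,f)
reach(i,g)
reach(i,j)
reach(j,a)
reach(j,c)
reach(j,f)
reach(j,g)
reach(j,j)

round 1: derive reach(a,j) via R0 from edge(a,j)
round 1: derive reach(b,i) via R0 from edge(b,i)
round 1: derive reach(c,a) via R0 from edge(c,a)
round 1: derive reach(d,f) via R0 from edge(d,f)
round 1: derive reach(e,d) via R0 from edge(e,d)
round 1: derive reach(g,f) via R0 from edge(g,f)
round 1: derive reach(i,a) via R0 from edge(i,a)
round 1: derive reach(j,f) via R0 from edge(j,f)
round 1: derive reach(b,f) via R2 from edge(b,i), blue(i,f)
round 1: derive reach(c,f) via R2 from edge(c,a), blue(a,f)
round 1: derive reach(c,g) via R2 from edge(c,a), blue(a,g)
round 1: derive reach(d,c) via R2 from edge(d,f), blue(f,c)
round 1: derive reach(d,j) via R2 from edge(d,f), blue(f,j)
round 1: derive reach(e,a) via R2 from edge(e,d), blue(d,a)
round 1: derive reach(g,c) via R2 from edge(g,f), blue(f,c)
round 1: derive reach(g,j) via R2 from edge(g,f), blue(f,j)
round 1: derive reach(i,f) via R2 from edge(i,a), blue(a,f)
round 1: derive reach(i,g) via R2 from edge(i,a), blue(a,g)
round 1: derive reach(j,c) via R2 from edge(j,f), blue(f,c)
round 1: derive reach(j,j) via R2 from edge(j,f), blue(f,j)
round 2: derive reach(a,c) via R1 from reach(a,j), reach(j,c)
round 2: derive reach(a,f) via R1 from reach(a,j), reach(j,f)
round 2: derive reach(b,a) via R1 from reach(b,i), reach(i,a)
round 2: derive reach(b,g) via R1 from reach(b,i), reach(i,g)
round 2: derive reach(c,c) via R1 from reach(c,g), reach(g,c)
round 2: derive reach(c,j) via R1 from reach(c,a), reach(a,j)
round 2: derive reach(d,a) via R1 from reach(d,c), reach(c,a)
round 2: derive reach(d,g) via R1 from reach(d,c), reach(c,g)
round 2: derive reach(e,c) via R1 from reach(e,d), reach(d,c)
round 2: derive reach(e,f) via R1 from reach(e,d), reach(d,f)
round 2: derive reach(e,j) via R1 from reach(e,a), reach(a,j)
round 2: derive reach(g,a) via R1 from reach(g,c), reach(c,a)
round 2: derive reach(g,g) via R1 from reach(g,c), reach(c,g)
round 2: derive reach(i,c) via R1 from reach(i,g), reach(g,c)
round 2: derive reach(i,j) via R1 from reach(i,a), reach(a,j)
round 2: derive reach(j,a) via R1 from reach(j,c), reach(c,a)
round 2: derive reach(j,g) via R1 from reach(j,c), reach(c,g)
round 3: derive reach(a,a) via R1 from reach(a,c), reach(c,a)
round 3: derive reach(a,g) via R1 from reach(a,c), reach(c,g)
round 3: derive reach(b,c) via R1 from reach(b,a), reach(a,c)
round 3: derive reach(b,j) via R1 from reach(b,a), reach(a,j)
round 3: derive reach(e,g) via R1 from reach(e,c), reach(c,g)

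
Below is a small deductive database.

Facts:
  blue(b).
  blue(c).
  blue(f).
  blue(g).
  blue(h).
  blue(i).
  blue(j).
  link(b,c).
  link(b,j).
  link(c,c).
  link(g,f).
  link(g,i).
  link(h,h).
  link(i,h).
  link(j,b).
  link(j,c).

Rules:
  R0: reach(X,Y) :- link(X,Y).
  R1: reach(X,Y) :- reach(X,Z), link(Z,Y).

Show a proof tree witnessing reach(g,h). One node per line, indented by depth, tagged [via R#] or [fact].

round 1: derive reach(b,c) via R0 from link(b,c)
round 1: derive reach(b,j) via R0 from link(b,j)
round 1: derive reach(c,c) via R0 from link(c,c)
round 1: derive reach(g,f) via R0 from link(g,f)
round 1: derive reach(g,i) via R0 from link(g,i)
round 1: derive reach(h,h) via R0 from link(h,h)
round 1: derive reach(i,h) via R0 from link(i,h)
round 1: derive reach(j,b) via R0 from link(j,b)
round 1: derive reach(j,c) via R0 from link(j,c)
round 2: derive reach(b,b) via R1 from reach(b,j), link(j,b)
round 2: derive reach(g,h) via R1 from reach(g,i), link(i,h)
round 2: derive reach(j,j) via R1 from reach(j,b), link(b,j)

reach(g,h)  [via R1]
  reach(g,i)  [via R0]
    link(g,i)  [fact]
  link(i,h)  [fact]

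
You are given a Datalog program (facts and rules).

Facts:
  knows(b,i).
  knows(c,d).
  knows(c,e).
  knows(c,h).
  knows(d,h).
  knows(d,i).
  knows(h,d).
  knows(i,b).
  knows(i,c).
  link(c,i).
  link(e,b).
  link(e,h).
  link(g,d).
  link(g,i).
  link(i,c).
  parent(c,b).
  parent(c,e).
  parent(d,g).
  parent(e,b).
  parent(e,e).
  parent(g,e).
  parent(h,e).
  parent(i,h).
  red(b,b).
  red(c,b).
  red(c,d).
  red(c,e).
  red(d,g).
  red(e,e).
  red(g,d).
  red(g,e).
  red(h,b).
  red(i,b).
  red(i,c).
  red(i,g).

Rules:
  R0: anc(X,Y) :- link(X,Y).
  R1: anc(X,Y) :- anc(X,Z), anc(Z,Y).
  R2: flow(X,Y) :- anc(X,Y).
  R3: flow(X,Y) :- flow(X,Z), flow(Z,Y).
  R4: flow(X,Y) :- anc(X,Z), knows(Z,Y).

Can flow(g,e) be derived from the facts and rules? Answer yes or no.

round 1: derive anc(c,i) via R0 from link(c,i)
round 1: derive anc(e,b) via R0 from link(e,b)
round 1: derive anc(e,h) via R0 from link(e,h)
round 1: derive anc(g,d) via R0 from link(g,d)
round 1: derive anc(g,i) via R0 from link(g,i)
round 1: derive anc(i,c) via R0 from link(i,c)
round 2: derive anc(c,c) via R1 from anc(c,i), anc(i,c)
round 2: derive anc(g,c) via R1 from anc(g,i), anc(i,c)
round 2: derive anc(i,i) via R1 from anc(i,c), anc(c,i)
round 2: derive flow(c,i) via R2 from anc(c,i)
round 2: derive flow(e,b) via R2 from anc(e,b)
round 2: derive flow(e,h) via R2 from anc(e,h)
round 2: derive flow(g,d) via R2 from anc(g,d)
round 2: derive flow(g,i) via R2 from anc(g,i)
round 2: derive flow(i,c) via R2 from anc(i,c)
round 2: derive flow(c,b) via R4 from anc(c,i), knows(i,b)
round 2: derive flow(c,c) via R4 from anc(c,i), knows(i,c)
round 2: derive flow(e,d) via R4 from anc(e,h), knows(h,d)
round 2: derive flow(e,i) via R4 from anc(e,b), knows(b,i)
round 2: derive flow(g,b) via R4 from anc(g,i), knows(i,b)
round 2: derive flow(g,c) via R4 from anc(g,i), knows(i,c)
round 2: derive flow(g,h) via R4 from anc(g,d), knows(d,h)
round 2: derive flow(i,d) via R4 from anc(i,c), knows(c,d)
round 2: derive flow(i,e) via R4 from anc(i,c), knows(c,e)
round 2: derive flow(i,h) via R4 from anc(i,c), knows(c,h)
round 3: derive flow(i,i) via R2 from anc(i,i)
round 3: derive flow(c,d) via R3 from flow(c,i), flow(i,d)
round 3: derive flow(c,e) via R3 from flow(c,i), flow(i,e)
round 3: derive flow(c,h) via R3 from flow(c,i), flow(i,h)
round 3: derive flow(e,c) via R3 from flow(e,i), flow(i,c)
round 3: derive flow(e,e) via R3 from flow(e,i), flow(i,e)
round 3: derive flow(g,e) via R3 from flow(g,i), flow(i,e)
round 3: derive flow(i,b) via R3 from flow(i,c), flow(c,b)

yes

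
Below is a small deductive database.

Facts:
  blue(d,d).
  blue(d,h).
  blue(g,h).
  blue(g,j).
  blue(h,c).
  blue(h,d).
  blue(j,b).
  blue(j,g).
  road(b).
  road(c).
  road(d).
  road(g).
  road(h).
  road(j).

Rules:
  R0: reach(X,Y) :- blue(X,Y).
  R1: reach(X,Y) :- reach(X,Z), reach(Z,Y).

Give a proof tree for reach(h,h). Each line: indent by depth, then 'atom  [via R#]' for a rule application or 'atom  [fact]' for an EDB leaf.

round 1: derive reach(d,d) via R0 from blue(d,d)
round 1: derive reach(d,h) via R0 from blue(d,h)
round 1: derive reach(g,h) via R0 from blue(g,h)
round 1: derive reach(g,j) via R0 from blue(g,j)
round 1: derive reach(h,c) via R0 from blue(h,c)
round 1: derive reach(h,d) via R0 from blue(h,d)
round 1: derive reach(j,b) via R0 from blue(j,b)
round 1: derive reach(j,g) via R0 from blue(j,g)
round 2: derive reach(d,c) via R1 from reach(d,h), reach(h,c)
round 2: derive reach(g,b) via R1 from reach(g,j), reach(j,b)
round 2: derive reach(g,c) via R1 from reach(g,h), reach(h,c)
round 2: derive reach(g,d) via R1 from reach(g,h), reach(h,d)
round 2: derive reach(g,g) via R1 from reach(g,j), reach(j,g)
round 2: derive reach(h,h) via R1 from reach(h,d), reach(d,h)
round 2: derive reach(j,h) via R1 from reach(j,g), reach(g,h)
round 2: derive reach(j,j) via R1 from reach(j,g), reach(g,j)
round 3: derive reach(j,c) via R1 from reach(j,g), reach(g,c)
round 3: derive reach(j,d) via R1 from reach(j,g), reach(g,d)

reach(h,h)  [via R1]
  reach(h,d)  [via R0]
    blue(h,d)  [fact]
  reach(d,h)  [via R0]
    blue(d,h)  [fact]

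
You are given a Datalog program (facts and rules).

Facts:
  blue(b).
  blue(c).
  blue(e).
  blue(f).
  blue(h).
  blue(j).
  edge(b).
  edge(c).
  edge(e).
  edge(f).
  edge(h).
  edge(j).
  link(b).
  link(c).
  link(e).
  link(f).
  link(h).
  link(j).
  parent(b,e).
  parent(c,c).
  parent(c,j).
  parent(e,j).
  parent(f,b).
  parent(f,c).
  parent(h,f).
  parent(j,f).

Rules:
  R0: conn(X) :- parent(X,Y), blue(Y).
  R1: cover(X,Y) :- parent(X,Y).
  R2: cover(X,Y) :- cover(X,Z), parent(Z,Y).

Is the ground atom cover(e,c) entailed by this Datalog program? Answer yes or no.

round 1: derive cover(b,e) via R1 from parent(b,e)
round 1: derive cover(c,c) via R1 from parent(c,c)
round 1: derive cover(c,j) via R1 from parent(c,j)
round 1: derive cover(e,j) via R1 from parent(e,j)
round 1: derive cover(f,b) via R1 from parent(f,b)
round 1: derive cover(f,c) via R1 from parent(f,c)
round 1: derive cover(h,f) via R1 from parent(h,f)
round 1: derive cover(j,f) via R1 from parent(j,f)
round 2: derive cover(b,j) via R2 from cover(b,e), parent(e,j)
round 2: derive cover(c,f) via R2 from cover(c,j), parent(j,f)
round 2: derive cover(e,f) via R2 from cover(e,j), parent(j,f)
round 2: derive cover(f,e) via R2 from cover(f,b), parent(b,e)
round 2: derive cover(f,j) via R2 from cover(f,c), parent(c,j)
round 2: derive cover(h,b) via R2 from cover(h,f), parent(f,b)
round 2: derive cover(h,c) via R2 from cover(h,f), parent(f,c)
round 2: derive cover(j,b) via R2 from cover(j,f), parent(f,b)
round 2: derive cover(j,c) via R2 from cover(j,f), parent(f,c)
round 3: derive cover(b,f) via R2 from cover(b,j), parent(j,f)
round 3: derive cover(c,b) via R2 from cover(c,f), parent(f,b)
round 3: derive cover(e,b) via R2 from cover(e,f), parent(f,b)
round 3: derive cover(e,c) via R2 from cover(e,f), parent(f,c)
round 3: derive cover(f,f) via R2 from cover(f,j), parent(j,f)
round 3: derive cover(h,e) via R2 from cover(h,b), parent(b,e)
round 3: derive cover(h,j) via R2 from cover(h,c), parent(c,j)
round 3: derive cover(j,e) via R2 from cover(j,b), parent(b,e)
round 3: derive cover(j,j) via R2 from cover(j,c), parent(c,j)
round 4: derive cover(b,b) via R2 from cover(b,f), parent(f,b)
round 4: derive cover(b,c) via R2 from cover(b,f), parent(f,c)
round 4: derive cover(c,e) via R2 from cover(c,b), parent(b,e)
round 4: derive cover(e,e) via R2 from cover(e,b), parent(b,e)

yes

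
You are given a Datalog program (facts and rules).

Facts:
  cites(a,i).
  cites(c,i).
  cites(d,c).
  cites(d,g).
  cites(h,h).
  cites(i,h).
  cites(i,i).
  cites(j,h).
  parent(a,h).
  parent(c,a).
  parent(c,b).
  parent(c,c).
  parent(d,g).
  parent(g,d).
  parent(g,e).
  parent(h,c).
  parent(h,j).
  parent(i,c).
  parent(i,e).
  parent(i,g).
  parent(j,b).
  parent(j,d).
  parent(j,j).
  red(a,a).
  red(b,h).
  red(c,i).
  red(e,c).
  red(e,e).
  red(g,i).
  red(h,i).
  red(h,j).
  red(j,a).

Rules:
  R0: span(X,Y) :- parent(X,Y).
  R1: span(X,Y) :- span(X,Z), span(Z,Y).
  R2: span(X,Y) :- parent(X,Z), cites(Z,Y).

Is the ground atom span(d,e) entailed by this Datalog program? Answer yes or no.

yes

round 1: derive span(a,h) via R0 from parent(a,h)
round 1: derive span(c,a) via R0 from parent(c,a)
round 1: derive span(c,b) via R0 from parent(c,b)
round 1: derive span(c,c) via R0 from parent(c,c)
round 1: derive span(d,g) via R0 from parent(d,g)
round 1: derive span(g,d) via R0 from parent(g,d)
round 1: derive span(g,e) via R0 from parent(g,e)
round 1: derive span(h,c) via R0 from parent(h,c)
round 1: derive span(h,j) via R0 from parent(h,j)
round 1: derive span(i,c) via R0 from parent(i,c)
round 1: derive span(i,e) via R0 from parent(i,e)
round 1: derive span(i,g) via R0 from parent(i,g)
round 1: derive span(j,b) via R0 from parent(j,b)
round 1: derive span(j,d) via R0 from parent(j,d)
round 1: derive span(j,j) via R0 from parent(j,j)
round 1: derive span(c,i) via R2 from parent(c,a), cites(a,i)
round 1: derive span(g,c) via R2 from parent(g,d), cites(d,c)
round 1: derive span(g,g) via R2 from parent(g,d), cites(d,g)
round 1: derive span(h,h) via R2 from parent(h,j), cites(j,h)
round 1: derive span(h,i) via R2 from parent(h,c), cites(c,i)
round 1: derive span(i,i) via R2 from parent(i,c), cites(c,i)
round 1: derive span(j,c) via R2 from parent(j,d), cites(d,c)
round 1: derive span(j,g) via R2 from parent(j,d), cites(d,g)
round 1: derive span(j,h) via R2 from parent(j,j), cites(j,h)
round 2: derive span(a,c) via R1 from span(a,h), span(h,c)
round 2: derive span(a,i) via R1 from span(a,h), span(h,i)
round 2: derive span(a,j) via R1 from span(a,h), span(h,j)
round 2: derive span(c,e) via R1 from span(c,i), span(i,e)
round 2: derive span(c,g) via R1 from span(c,i), span(i,g)
round 2: derive span(c,h) via R1 from span(c,a), span(a,h)
round 2: derive span(d,c) via R1 from span(d,g), span(g,c)
round 2: derive span(d,d) via R1 from span(d,g), span(g,d)
round 2: derive span(d,e) via R1 from span(d,g), span(g,e)
round 2: derive span(g,a) via R1 from span(g,c), span(c,a)
round 2: derive span(g,b) via R1 from span(g,c), span(c,b)
round 2: derive span(g,i) via R1 from span(g,c), span(c,i)
round 2: derive span(h,a) via R1 from span(h,c), span(c,a)
round 2: derive span(h,b) via R1 from span(h,c), span(c,b)
round 2: derive span(h,d) via R1 from span(h,j), span(j,d)
round 2: derive span(h,e) via R1 from span(h,i), span(i,e)
round 2: derive span(h,g) via R1 from span(h,i), span(i,g)
round 2: derive span(i,a) via R1 from span(i,c), span(c,a)
round 2: derive span(i,b) via R1 from span(i,c), span(c,b)
round 2: derive span(i,d) via R1 from span(i,g), span(g,d)
round 2: derive span(j,a) via R1 from span(j,c), span(c,a)
round 2: derive span(j,e) via R1 from span(j,g), span(g,e)
round 2: derive span(j,i) via R1 from span(j,c), span(c,i)
round 3: derive span(a,a) via R1 from span(a,c), span(c,a)
round 3: derive span(a,b) via R1 from span(a,c), span(c,b)
round 3: derive span(a,d) via R1 from span(a,h), span(h,d)
round 3: derive span(a,e) via R1 from span(a,c), span(c,e)
round 3: derive span(a,g) via R1 from span(a,c), span(c,g)
round 3: derive span(c,d) via R1 from span(c,g), span(g,d)
round 3: derive span(c,j) via R1 from span(c,a), span(a,j)
round 3: derive span(d,a) via R1 from span(d,c), span(c,a)
round 3: derive span(d,b) via R1 from span(d,c), span(c,b)
round 3: derive span(d,h) via R1 from span(d,c), span(c,h)
round 3: derive span(d,i) via R1 from span(d,c), span(c,i)
round 3: derive span(g,h) via R1 from span(g,a), span(a,h)
round 3: derive span(g,j) via R1 from span(g,a), span(a,j)
round 3: derive span(i,h) via R1 from span(i,a), span(a,h)
round 3: derive span(i,j) via R1 from span(i,a), span(a,j)
round 4: derive span(d,j) via R1 from span(d,a), span(a,j)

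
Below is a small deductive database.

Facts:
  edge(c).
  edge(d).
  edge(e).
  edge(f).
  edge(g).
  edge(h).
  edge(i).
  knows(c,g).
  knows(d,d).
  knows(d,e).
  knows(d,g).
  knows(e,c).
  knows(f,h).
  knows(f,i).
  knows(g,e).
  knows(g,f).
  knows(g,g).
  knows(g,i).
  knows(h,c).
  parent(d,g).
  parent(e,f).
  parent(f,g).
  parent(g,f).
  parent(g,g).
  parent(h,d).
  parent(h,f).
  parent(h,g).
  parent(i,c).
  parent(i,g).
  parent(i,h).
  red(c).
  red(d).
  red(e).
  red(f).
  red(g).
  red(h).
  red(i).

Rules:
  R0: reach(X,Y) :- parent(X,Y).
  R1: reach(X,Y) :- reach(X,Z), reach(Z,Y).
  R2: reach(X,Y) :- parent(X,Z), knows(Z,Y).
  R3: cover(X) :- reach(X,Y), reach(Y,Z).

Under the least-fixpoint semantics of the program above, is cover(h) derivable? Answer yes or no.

yes

round 1: derive reach(d,g) via R0 from parent(d,g)
round 1: derive reach(e,f) via R0 from parent(e,f)
round 1: derive reach(f,g) via R0 from parent(f,g)
round 1: derive reach(g,f) via R0 from parent(g,f)
round 1: derive reach(g,g) via R0 from parent(g,g)
round 1: derive reach(h,d) via R0 from parent(h,d)
round 1: derive reach(h,f) via R0 from parent(h,f)
round 1: derive reach(h,g) via R0 from parent(h,g)
round 1: derive reach(i,c) via R0 from parent(i,c)
round 1: derive reach(i,g) via R0 from parent(i,g)
round 1: derive reach(i,h) via R0 from parent(i,h)
round 1: derive reach(d,e) via R2 from parent(d,g), knows(g,e)
round 1: derive reach(d,f) via R2 from parent(d,g), knows(g,f)
round 1: derive reach(d,i) via R2 from parent(d,g), knows(g,i)
round 1: derive reach(e,h) via R2 from parent(e,f), knows(f,h)
round 1: derive reach(e,i) via R2 from parent(e,f), knows(f,i)
round 1: derive reach(f,e) via R2 from parent(f,g), knows(g,e)
round 1: derive reach(f,f) via R2 from parent(f,g), knows(g,f)
round 1: derive reach(f,i) via R2 from parent(f,g), knows(g,i)
round 1: derive reach(g,e) via R2 from parent(g,g), knows(g,e)
round 1: derive reach(g,h) via R2 from parent(g,f), knows(f,h)
round 1: derive reach(g,i) via R2 from parent(g,f), knows(f,i)
round 1: derive reach(h,e) via R2 from parent(h,d), knows(d,e)
round 1: derive reach(h,h) via R2 from parent(h,f), knows(f,h)
round 1: derive reach(h,i) via R2 from parent(h,f), knows(f,i)
round 1: derive reach(i,e) via R2 from parent(i,g), knows(g,e)
round 1: derive reach(i,f) via R2 from parent(i,g), knows(g,f)
round 1: derive reach(i,i) via R2 from parent(i,g), knows(g,i)
round 2: derive reach(d,c) via R1 from reach(d,i), reach(i,c)
round 2: derive reach(d,h) via R1 from reach(d,e), reach(e,h)
round 2: derive reach(e,c) via R1 from reach(e,i), reach(i,c)
round 2: derive reach(e,d) via R1 from reach(e,h), reach(h,d)
round 2: derive reach(e,e) via R1 from reach(e,f), reach(f,e)
round 2: derive reach(e,g) via R1 from reach(e,f), reach(f,g)
round 2: derive reach(f,c) via R1 from reach(f,i), reach(i,c)
round 2: derive reach(f,h) via R1 from reach(f,e), reach(e,h)
round 2: derive reach(g,c) via R1 from reach(g,i), reach(i,c)
round 2: derive reach(g,d) via R1 from reach(g,h), reach(h,d)
round 2: derive reach(h,c) via R1 from reach(h,i), reach(i,c)
round 2: derive reach(i,d) via R1 from reach(i,h), reach(h,d)
round 2: derive cover(d) via R3 from reach(d,e), reach(e,f)
round 2: derive cover(e) via R3 from reach(e,f), reach(f,e)
round 2: derive cover(f) via R3 from reach(f,e), reach(e,f)
round 2: derive cover(g) via R3 from reach(g,e), reach(e,f)
round 2: derive cover(h) via R3 from reach(h,d), reach(d,e)
round 2: derive cover(i) via R3 from reach(i,e), reach(e,f)
round 3: derive reach(d,d) via R1 from reach(d,e), reach(e,d)
round 3: derive reach(f,d) via R1 from reach(f,e), reach(e,d)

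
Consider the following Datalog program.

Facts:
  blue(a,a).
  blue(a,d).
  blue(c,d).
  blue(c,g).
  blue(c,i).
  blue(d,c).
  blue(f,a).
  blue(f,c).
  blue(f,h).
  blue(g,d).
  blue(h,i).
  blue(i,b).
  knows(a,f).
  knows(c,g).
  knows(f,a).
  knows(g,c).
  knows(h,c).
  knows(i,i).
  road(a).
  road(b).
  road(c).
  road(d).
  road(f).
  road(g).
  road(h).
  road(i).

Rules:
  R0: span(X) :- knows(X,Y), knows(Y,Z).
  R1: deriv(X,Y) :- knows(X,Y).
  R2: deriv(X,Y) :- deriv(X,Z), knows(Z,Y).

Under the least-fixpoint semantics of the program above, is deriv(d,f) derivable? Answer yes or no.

round 1: derive deriv(a,f) via R1 from knows(a,f)
round 1: derive deriv(c,g) via R1 from knows(c,g)
round 1: derive deriv(f,a) via R1 from knows(f,a)
round 1: derive deriv(g,c) via R1 from knows(g,c)
round 1: derive deriv(h,c) via R1 from knows(h,c)
round 1: derive deriv(i,i) via R1 from knows(i,i)
round 2: derive deriv(a,a) via R2 from deriv(a,f), knows(f,a)
round 2: derive deriv(c,c) via R2 from deriv(c,g), knows(g,c)
round 2: derive deriv(f,f) via R2 from deriv(f,a), knows(a,f)
round 2: derive deriv(g,g) via R2 from deriv(g,c), knows(c,g)
round 2: derive deriv(h,g) via R2 from deriv(h,c), knows(c,g)

no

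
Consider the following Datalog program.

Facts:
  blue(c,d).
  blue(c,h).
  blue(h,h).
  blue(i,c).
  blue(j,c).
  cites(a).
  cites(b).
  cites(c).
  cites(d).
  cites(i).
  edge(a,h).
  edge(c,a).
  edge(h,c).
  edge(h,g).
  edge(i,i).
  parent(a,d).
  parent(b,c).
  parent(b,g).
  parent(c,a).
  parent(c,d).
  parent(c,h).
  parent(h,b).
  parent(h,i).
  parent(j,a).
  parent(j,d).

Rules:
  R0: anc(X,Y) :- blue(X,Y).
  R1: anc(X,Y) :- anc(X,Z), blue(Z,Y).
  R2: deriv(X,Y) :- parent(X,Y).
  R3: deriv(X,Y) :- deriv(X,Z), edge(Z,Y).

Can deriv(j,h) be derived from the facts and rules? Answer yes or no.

yes

round 1: derive deriv(a,d) via R2 from parent(a,d)
round 1: derive deriv(b,c) via R2 from parent(b,c)
round 1: derive deriv(b,g) via R2 from parent(b,g)
round 1: derive deriv(c,a) via R2 from parent(c,a)
round 1: derive deriv(c,d) via R2 from parent(c,d)
round 1: derive deriv(c,h) via R2 from parent(c,h)
round 1: derive deriv(h,b) via R2 from parent(h,b)
round 1: derive deriv(h,i) via R2 from parent(h,i)
round 1: derive deriv(j,a) via R2 from parent(j,a)
round 1: derive deriv(j,d) via R2 from parent(j,d)
round 2: derive deriv(b,a) via R3 from deriv(b,c), edge(c,a)
round 2: derive deriv(c,c) via R3 from deriv(c,h), edge(h,c)
round 2: derive deriv(c,g) via R3 from deriv(c,h), edge(h,g)
round 2: derive deriv(j,h) via R3 from deriv(j,a), edge(a,h)
round 3: derive deriv(b,h) via R3 from deriv(b,a), edge(a,h)
round 3: derive deriv(j,c) via R3 from deriv(j,h), edge(h,c)
round 3: derive deriv(j,g) via R3 from deriv(j,h), edge(h,g)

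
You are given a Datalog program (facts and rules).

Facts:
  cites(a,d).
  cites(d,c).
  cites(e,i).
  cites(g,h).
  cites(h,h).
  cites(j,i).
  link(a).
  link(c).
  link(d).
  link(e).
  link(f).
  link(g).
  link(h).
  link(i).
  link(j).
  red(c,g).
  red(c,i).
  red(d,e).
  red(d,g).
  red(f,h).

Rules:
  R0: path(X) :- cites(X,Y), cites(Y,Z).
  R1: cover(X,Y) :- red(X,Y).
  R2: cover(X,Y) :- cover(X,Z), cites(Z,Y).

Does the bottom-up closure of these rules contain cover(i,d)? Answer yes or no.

round 1: derive cover(c,g) via R1 from red(c,g)
round 1: derive cover(c,i) via R1 from red(c,i)
round 1: derive cover(d,e) via R1 from red(d,e)
round 1: derive cover(d,g) via R1 from red(d,g)
round 1: derive cover(f,h) via R1 from red(f,h)
round 2: derive cover(c,h) via R2 from cover(c,g), cites(g,h)
round 2: derive cover(d,h) via R2 from cover(d,g), cites(g,h)
round 2: derive cover(d,i) via R2 from cover(d,e), cites(e,i)

no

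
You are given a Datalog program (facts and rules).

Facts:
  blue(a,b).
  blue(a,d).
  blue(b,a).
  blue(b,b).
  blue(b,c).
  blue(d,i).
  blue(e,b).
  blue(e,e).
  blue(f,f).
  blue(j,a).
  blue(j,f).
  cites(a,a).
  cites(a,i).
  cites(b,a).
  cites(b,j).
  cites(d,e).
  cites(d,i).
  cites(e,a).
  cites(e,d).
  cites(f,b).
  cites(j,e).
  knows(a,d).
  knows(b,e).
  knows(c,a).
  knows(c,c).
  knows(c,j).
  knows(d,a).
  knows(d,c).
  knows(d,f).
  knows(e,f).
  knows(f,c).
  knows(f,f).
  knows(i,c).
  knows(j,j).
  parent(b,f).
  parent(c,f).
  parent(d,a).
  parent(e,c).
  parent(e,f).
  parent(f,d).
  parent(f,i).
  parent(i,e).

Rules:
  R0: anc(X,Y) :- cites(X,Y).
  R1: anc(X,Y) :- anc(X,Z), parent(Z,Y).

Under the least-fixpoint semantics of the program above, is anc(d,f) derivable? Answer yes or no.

round 1: derive anc(a,a) via R0 from cites(a,a)
round 1: derive anc(a,i) via R0 from cites(a,i)
round 1: derive anc(b,a) via R0 from cites(b,a)
round 1: derive anc(b,j) via R0 from cites(b,j)
round 1: derive anc(d,e) via R0 from cites(d,e)
round 1: derive anc(d,i) via R0 from cites(d,i)
round 1: derive anc(e,a) via R0 from cites(e,a)
round 1: derive anc(e,d) via R0 from cites(e,d)
round 1: derive anc(f,b) via R0 from cites(f,b)
round 1: derive anc(j,e) via R0 from cites(j,e)
round 2: derive anc(a,e) via R1 from anc(a,i), parent(i,e)
round 2: derive anc(d,c) via R1 from anc(d,e), parent(e,c)
round 2: derive anc(d,f) via R1 from anc(d,e), parent(e,f)
round 2: derive anc(f,f) via R1 from anc(f,b), parent(b,f)
round 2: derive anc(j,c) via R1 from anc(j,e), parent(e,c)
round 2: derive anc(j,f) via R1 from anc(j,e), parent(e,f)
round 3: derive anc(a,c) via R1 from anc(a,e), parent(e,c)
round 3: derive anc(a,f) via R1 from anc(a,e), parent(e,f)
round 3: derive anc(d,d) via R1 from anc(d,f), parent(f,d)
round 3: derive anc(f,d) via R1 from anc(f,f), parent(f,d)
round 3: derive anc(f,i) via R1 from anc(f,f), parent(f,i)
round 3: derive anc(j,d) via R1 from anc(j,f), parent(f,d)
round 3: derive anc(j,i) via R1 from anc(j,f), parent(f,i)
round 4: derive anc(a,d) via R1 from anc(a,f), parent(f,d)
round 4: derive anc(d,a) via R1 from anc(d,d), parent(d,a)
round 4: derive anc(f,a) via R1 from anc(f,d), parent(d,a)
round 4: derive anc(f,e) via R1 from anc(f,i), parent(i,e)
round 4: derive anc(j,a) via R1 from anc(j,d), parent(d,a)
round 5: derive anc(f,c) via R1 from anc(f,e), parent(e,c)

yes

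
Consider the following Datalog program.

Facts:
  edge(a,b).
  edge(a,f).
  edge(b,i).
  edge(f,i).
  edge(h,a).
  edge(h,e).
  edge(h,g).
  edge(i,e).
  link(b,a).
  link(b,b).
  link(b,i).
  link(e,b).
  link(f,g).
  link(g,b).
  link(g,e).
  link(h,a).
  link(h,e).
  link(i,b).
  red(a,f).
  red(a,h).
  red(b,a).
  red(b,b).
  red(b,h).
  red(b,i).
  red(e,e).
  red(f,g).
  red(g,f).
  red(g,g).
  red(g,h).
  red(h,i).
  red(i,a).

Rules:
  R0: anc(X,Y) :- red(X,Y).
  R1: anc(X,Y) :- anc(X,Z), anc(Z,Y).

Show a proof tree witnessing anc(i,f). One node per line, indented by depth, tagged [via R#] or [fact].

round 1: derive anc(a,f) via R0 from red(a,f)
round 1: derive anc(a,h) via R0 from red(a,h)
round 1: derive anc(b,a) via R0 from red(b,a)
round 1: derive anc(b,b) via R0 from red(b,b)
round 1: derive anc(b,h) via R0 from red(b,h)
round 1: derive anc(b,i) via R0 from red(b,i)
round 1: derive anc(e,e) via R0 from red(e,e)
round 1: derive anc(f,g) via R0 from red(f,g)
round 1: derive anc(g,f) via R0 from red(g,f)
round 1: derive anc(g,g) via R0 from red(g,g)
round 1: derive anc(g,h) via R0 from red(g,h)
round 1: derive anc(h,i) via R0 from red(h,i)
round 1: derive anc(i,a) via R0 from red(i,a)
round 2: derive anc(a,g) via R1 from anc(a,f), anc(f,g)
round 2: derive anc(a,i) via R1 from anc(a,h), anc(h,i)
round 2: derive anc(b,f) via R1 from anc(b,a), anc(a,f)
round 2: derive anc(f,f) via R1 from anc(f,g), anc(g,f)
round 2: derive anc(f,h) via R1 from anc(f,g), anc(g,h)
round 2: derive anc(g,i) via R1 from anc(g,h), anc(h,i)
round 2: derive anc(h,a) via R1 from anc(h,i), anc(i,a)
round 2: derive anc(i,f) via R1 from anc(i,a), anc(a,f)
round 2: derive anc(i,h) via R1 from anc(i,a), anc(a,h)
round 3: derive anc(a,a) via R1 from anc(a,h), anc(h,a)
round 3: derive anc(b,g) via R1 from anc(b,a), anc(a,g)
round 3: derive anc(f,a) via R1 from anc(f,h), anc(h,a)
round 3: derive anc(f,i) via R1 from anc(f,g), anc(g,i)
round 3: derive anc(g,a) via R1 from anc(g,h), anc(h,a)
round 3: derive anc(h,f) via R1 from anc(h,a), anc(a,f)
round 3: derive anc(h,g) via R1 from anc(h,a), anc(a,g)
round 3: derive anc(h,h) via R1 from anc(h,a), anc(a,h)
round 3: derive anc(i,g) via R1 from anc(i,a), anc(a,g)
round 3: derive anc(i,i) via R1 from anc(i,a), anc(a,i)

anc(i,f)  [via R1]
  anc(i,a)  [via R0]
    red(i,a)  [fact]
  anc(a,f)  [via R0]
    red(a,f)  [fact]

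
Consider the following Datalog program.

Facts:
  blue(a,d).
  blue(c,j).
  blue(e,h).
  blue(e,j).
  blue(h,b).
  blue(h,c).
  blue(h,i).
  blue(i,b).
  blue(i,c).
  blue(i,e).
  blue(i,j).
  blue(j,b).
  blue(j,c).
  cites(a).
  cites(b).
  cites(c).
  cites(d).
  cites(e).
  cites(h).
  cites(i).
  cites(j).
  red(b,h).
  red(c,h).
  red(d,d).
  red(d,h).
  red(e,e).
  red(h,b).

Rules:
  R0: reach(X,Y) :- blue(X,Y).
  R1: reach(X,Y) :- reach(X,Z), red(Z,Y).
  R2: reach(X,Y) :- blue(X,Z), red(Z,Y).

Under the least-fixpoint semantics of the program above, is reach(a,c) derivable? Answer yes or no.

no

round 1: derive reach(a,d) via R0 from blue(a,d)
round 1: derive reach(c,j) via R0 from blue(c,j)
round 1: derive reach(e,h) via R0 from blue(e,h)
round 1: derive reach(e,j) via R0 from blue(e,j)
round 1: derive reach(h,b) via R0 from blue(h,b)
round 1: derive reach(h,c) via R0 from blue(h,c)
round 1: derive reach(h,i) via R0 from blue(h,i)
round 1: derive reach(i,b) via R0 from blue(i,b)
round 1: derive reach(i,c) via R0 from blue(i,c)
round 1: derive reach(i,e) via R0 from blue(i,e)
round 1: derive reach(i,j) via R0 from blue(i,j)
round 1: derive reach(j,b) via R0 from blue(j,b)
round 1: derive reach(j,c) via R0 from blue(j,c)
round 1: derive reach(a,h) via R2 from blue(a,d), red(d,h)
round 1: derive reach(e,b) via R2 from blue(e,h), red(h,b)
round 1: derive reach(h,h) via R2 from blue(h,b), red(b,h)
round 1: derive reach(i,h) via R2 from blue(i,b), red(b,h)
round 1: derive reach(j,h) via R2 from blue(j,b), red(b,h)
round 2: derive reach(a,b) via R1 from reach(a,h), red(h,b)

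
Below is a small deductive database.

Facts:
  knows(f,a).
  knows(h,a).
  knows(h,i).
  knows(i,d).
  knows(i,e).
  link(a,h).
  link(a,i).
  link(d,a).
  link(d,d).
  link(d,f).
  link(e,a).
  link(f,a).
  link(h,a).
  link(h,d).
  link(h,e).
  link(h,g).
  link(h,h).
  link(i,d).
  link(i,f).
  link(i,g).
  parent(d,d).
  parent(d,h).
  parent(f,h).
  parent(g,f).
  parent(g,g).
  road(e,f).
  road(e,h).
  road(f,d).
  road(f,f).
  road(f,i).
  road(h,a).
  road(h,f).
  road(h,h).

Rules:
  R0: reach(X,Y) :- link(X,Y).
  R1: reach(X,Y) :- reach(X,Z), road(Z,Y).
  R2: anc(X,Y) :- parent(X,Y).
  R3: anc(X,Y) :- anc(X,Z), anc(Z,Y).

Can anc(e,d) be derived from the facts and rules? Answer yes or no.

round 1: derive anc(d,d) via R2 from parent(d,d)
round 1: derive anc(d,h) via R2 from parent(d,h)
round 1: derive anc(f,h) via R2 from parent(f,h)
round 1: derive anc(g,f) via R2 from parent(g,f)
round 1: derive anc(g,g) via R2 from parent(g,g)
round 2: derive anc(g,h) via R3 from anc(g,f), anc(f,h)

no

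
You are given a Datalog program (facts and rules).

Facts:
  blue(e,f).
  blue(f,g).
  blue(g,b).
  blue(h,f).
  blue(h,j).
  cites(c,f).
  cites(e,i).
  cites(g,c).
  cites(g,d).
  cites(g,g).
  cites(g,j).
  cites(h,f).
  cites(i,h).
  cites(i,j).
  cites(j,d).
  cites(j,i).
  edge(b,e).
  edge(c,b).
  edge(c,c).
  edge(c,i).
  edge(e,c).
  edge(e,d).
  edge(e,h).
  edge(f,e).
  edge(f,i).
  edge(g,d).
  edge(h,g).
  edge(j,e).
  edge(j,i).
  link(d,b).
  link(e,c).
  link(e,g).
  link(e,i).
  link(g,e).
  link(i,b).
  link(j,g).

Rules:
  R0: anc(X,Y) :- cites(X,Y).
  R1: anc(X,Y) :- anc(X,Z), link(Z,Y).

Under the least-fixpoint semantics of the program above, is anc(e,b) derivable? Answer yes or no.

yes

round 1: derive anc(c,f) via R0 from cites(c,f)
round 1: derive anc(e,i) via R0 from cites(e,i)
round 1: derive anc(g,c) via R0 from cites(g,c)
round 1: derive anc(g,d) via R0 from cites(g,d)
round 1: derive anc(g,g) via R0 from cites(g,g)
round 1: derive anc(g,j) via R0 from cites(g,j)
round 1: derive anc(h,f) via R0 from cites(h,f)
round 1: derive anc(i,h) via R0 from cites(i,h)
round 1: derive anc(i,j) via R0 from cites(i,j)
round 1: derive anc(j,d) via R0 from cites(j,d)
round 1: derive anc(j,i) via R0 from cites(j,i)
round 2: derive anc(e,b) via R1 from anc(e,i), link(i,b)
round 2: derive anc(g,b) via R1 from anc(g,d), link(d,b)
round 2: derive anc(g,e) via R1 from anc(g,g), link(g,e)
round 2: derive anc(i,g) via R1 from anc(i,j), link(j,g)
round 2: derive anc(j,b) via R1 from anc(j,d), link(d,b)
round 3: derive anc(g,i) via R1 from anc(g,e), link(e,i)
round 3: derive anc(i,e) via R1 from anc(i,g), link(g,e)
round 4: derive anc(i,c) via R1 from anc(i,e), link(e,c)
round 4: derive anc(i,i) via R1 from anc(i,e), link(e,i)
round 5: derive anc(i,b) via R1 from anc(i,i), link(i,b)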